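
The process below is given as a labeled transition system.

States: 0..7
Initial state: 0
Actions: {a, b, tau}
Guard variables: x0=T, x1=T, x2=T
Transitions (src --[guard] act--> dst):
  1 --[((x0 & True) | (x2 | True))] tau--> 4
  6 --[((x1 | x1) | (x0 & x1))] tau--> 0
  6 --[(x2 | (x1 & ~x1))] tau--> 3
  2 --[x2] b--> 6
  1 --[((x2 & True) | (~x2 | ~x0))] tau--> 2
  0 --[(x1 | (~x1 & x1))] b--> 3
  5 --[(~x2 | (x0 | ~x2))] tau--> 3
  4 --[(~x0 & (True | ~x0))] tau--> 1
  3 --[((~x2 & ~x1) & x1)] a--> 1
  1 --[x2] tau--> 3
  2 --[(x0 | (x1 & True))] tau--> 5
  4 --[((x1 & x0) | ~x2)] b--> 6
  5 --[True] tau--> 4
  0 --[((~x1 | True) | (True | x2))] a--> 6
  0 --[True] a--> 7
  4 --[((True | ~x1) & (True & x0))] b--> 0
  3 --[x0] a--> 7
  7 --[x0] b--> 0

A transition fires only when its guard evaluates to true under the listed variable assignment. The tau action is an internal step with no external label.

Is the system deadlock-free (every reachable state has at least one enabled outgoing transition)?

Answer: DEADLOCK-FREE

Working:
R = {0,3,6,7}
  0: a→6  a→7  b→3  [3 out]
  3: a→7  [1 out]
  6: tau→0  tau→3  [2 out]
  7: b→0  [1 out]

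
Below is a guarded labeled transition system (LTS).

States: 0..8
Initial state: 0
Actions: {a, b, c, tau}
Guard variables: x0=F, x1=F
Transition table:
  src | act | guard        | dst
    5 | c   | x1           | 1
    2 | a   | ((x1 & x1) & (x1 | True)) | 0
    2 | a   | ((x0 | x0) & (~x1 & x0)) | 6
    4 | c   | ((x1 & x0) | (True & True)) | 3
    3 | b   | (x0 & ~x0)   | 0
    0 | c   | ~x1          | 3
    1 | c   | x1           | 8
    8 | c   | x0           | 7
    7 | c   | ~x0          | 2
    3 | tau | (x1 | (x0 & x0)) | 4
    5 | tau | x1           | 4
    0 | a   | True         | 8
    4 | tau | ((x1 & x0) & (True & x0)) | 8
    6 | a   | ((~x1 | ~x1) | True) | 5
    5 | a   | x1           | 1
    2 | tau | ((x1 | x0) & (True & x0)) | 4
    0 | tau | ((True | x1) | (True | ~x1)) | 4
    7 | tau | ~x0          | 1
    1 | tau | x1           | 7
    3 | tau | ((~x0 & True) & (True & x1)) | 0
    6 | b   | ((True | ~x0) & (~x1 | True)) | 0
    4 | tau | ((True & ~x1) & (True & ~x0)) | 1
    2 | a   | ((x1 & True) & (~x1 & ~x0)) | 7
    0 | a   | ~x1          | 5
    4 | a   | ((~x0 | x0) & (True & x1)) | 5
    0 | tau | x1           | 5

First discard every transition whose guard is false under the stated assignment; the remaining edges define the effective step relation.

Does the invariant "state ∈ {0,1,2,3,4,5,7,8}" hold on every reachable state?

Answer: INVARIANT HOLDS

Trace:
Inv-set: {0,1,2,3,4,5,7,8}
Reachable = {0,1,3,4,5,8}
  0: safe
  1: safe
  3: safe
  4: safe
  5: safe
  8: safe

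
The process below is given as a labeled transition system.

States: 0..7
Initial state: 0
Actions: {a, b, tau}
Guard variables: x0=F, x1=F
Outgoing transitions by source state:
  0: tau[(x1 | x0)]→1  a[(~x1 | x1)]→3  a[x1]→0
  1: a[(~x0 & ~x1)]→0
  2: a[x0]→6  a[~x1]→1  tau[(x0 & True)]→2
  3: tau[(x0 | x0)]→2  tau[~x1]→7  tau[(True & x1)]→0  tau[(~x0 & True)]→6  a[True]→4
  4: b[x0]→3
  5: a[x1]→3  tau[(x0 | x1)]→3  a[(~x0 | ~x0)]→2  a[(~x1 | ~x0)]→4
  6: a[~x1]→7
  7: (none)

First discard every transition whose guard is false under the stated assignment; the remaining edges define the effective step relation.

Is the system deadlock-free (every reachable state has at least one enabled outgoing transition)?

Reachable = {0,3,4,6,7}
  0: a→3  [1 exit(s)]
  3: a→4  tau→6  tau→7  [3 exit(s)]
  4: ∅  [STUCK]
  6: a→7  [1 exit(s)]
  7: ∅  [STUCK]
trace reaching 4: a·a

Answer: DEADLOCK at state 4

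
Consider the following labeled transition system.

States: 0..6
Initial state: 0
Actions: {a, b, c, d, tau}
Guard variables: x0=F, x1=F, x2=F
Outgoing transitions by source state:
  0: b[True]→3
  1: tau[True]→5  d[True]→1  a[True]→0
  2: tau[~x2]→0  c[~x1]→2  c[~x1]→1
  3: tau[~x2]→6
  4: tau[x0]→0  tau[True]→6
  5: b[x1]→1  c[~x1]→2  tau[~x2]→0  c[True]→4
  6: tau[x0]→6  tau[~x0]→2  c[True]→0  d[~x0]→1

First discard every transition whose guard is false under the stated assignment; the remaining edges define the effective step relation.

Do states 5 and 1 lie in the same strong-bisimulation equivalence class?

Compute ~ classes (split until stable):
  round 0: {{0,1,2,3,4,5,6}}
  round 1: {{0},{1},{2,5},{3,4},{6}}
  round 2: {{0},{1},{2},{3,4},{5},{6}}
6 equivalence class(es) (converged in 3)
class of 5: {5}; class of 1: {1}

Answer: NOT BISIMILAR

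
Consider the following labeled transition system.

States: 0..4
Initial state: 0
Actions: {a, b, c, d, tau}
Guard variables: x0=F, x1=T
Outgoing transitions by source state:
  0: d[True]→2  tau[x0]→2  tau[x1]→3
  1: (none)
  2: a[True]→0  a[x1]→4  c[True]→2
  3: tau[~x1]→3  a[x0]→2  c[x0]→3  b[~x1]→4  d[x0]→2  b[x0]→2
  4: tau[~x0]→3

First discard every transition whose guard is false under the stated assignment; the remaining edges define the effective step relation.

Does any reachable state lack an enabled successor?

R = {0,2,3,4}
  0: d→2  tau→3  [2 exit(s)]
  2: a→0  a→4  c→2  [3 exit(s)]
  3: ∅  [no exit]
  4: tau→3  [1 exit(s)]
witness 3: tau

Answer: DEADLOCK at state 3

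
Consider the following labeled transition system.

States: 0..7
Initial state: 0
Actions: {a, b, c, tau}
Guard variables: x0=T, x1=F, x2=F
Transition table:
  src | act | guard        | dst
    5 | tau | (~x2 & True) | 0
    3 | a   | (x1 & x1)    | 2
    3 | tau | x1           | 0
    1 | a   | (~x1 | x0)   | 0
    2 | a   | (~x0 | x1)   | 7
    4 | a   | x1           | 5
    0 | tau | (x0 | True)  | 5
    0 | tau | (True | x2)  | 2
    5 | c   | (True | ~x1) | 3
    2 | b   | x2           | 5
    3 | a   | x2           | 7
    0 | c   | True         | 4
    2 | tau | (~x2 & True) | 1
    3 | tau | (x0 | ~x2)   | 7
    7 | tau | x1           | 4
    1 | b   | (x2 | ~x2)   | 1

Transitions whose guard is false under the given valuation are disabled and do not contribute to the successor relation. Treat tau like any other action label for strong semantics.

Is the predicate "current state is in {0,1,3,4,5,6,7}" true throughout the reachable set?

Answer: INVARIANT VIOLATED at state 2

Working:
Inv-set: {0,1,3,4,5,6,7}
Reach set: {0,1,2,3,4,5,7}
  0: ✓
  1: ✓
  2: ✗ unsafe
  3: ✓
  4: ✓
  5: ✓
  7: ✓
counterexample path to 2: tau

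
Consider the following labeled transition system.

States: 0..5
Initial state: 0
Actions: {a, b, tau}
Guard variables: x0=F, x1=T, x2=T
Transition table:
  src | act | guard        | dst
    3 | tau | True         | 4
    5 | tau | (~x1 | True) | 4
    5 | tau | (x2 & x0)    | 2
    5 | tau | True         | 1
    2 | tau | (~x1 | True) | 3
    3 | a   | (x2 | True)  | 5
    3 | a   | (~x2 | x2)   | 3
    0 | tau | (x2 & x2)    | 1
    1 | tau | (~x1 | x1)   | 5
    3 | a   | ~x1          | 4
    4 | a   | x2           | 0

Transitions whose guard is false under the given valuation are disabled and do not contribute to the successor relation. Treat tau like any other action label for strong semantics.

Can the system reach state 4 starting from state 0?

Answer: REACHABLE

Working:
9 transition(s) survive guard evaluation.
L0 = {0}
L1 = {1}  now seen {0,1}
L2 = {5}  now seen {0,1,5}
L3 = {4}  now seen {0,1,4,5}
Reach set: {0,1,4,5}
Path to 4: tau·tau·tau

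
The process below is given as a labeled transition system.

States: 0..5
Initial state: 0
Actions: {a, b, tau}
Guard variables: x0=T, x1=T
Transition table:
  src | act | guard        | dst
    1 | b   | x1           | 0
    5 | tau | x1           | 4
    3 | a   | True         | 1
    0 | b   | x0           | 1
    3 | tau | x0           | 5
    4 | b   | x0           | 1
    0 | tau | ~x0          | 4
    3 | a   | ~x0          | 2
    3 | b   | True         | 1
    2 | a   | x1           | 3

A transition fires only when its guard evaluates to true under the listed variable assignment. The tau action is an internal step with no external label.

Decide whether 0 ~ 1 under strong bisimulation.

Answer: BISIMILAR

Working:
Compute ~ classes (split until stable):
  π0 = {{0,1,2,3,4,5}}
  π1 = {{0,1,4},{2},{3},{5}}
4 equivalence class(es) (converged in 2)
0∈{0,1,4}, 1∈{0,1,4}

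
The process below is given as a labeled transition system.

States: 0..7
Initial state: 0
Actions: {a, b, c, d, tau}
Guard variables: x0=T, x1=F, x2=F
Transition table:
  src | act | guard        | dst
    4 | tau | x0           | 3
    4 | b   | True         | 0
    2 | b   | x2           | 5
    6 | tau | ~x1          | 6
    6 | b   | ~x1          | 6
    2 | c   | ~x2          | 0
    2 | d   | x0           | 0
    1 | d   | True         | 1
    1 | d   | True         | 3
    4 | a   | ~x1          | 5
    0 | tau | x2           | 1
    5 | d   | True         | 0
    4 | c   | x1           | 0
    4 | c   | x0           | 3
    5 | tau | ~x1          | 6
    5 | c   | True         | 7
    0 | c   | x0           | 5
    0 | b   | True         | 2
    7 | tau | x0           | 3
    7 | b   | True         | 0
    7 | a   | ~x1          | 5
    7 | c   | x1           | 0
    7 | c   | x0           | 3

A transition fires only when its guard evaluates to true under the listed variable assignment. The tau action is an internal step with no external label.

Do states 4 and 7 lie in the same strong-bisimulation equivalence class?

Refine partition for ~:
  π0 = {{0,1,2,3,4,5,6,7}}
  π1 = {{0},{1},{2},{3},{4,7},{5},{6}}
Fixed point at round 2; 7 class(es).
[4]={4,7}  [7]={4,7}

Answer: BISIMILAR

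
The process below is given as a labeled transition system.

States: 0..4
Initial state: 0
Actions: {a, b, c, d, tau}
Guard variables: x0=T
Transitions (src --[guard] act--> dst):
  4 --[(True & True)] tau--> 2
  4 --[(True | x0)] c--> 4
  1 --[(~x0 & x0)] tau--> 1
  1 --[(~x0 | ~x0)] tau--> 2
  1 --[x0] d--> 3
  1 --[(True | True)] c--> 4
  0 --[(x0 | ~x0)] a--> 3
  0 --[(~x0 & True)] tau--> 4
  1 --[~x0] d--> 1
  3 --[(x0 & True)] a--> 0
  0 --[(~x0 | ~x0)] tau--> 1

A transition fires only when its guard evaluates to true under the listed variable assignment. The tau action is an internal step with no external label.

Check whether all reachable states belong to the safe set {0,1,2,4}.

Inv-set: {0,1,2,4}
Reachable = {0,3}
  0: ✓
  3: ✗ unsafe
witness against invariant: a → 3

Answer: INVARIANT VIOLATED at state 3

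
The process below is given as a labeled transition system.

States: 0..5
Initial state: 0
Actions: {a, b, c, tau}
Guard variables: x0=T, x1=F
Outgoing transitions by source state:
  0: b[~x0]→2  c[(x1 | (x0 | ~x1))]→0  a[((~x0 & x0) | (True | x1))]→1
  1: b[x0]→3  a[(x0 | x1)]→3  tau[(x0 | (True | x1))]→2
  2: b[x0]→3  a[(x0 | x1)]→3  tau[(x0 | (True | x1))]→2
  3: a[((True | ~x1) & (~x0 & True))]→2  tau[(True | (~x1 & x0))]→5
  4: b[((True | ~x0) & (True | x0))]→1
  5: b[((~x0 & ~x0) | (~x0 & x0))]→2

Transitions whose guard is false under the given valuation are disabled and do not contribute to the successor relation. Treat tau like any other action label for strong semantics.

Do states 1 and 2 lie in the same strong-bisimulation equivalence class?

Refine partition for ~:
  π0 = {{0,1,2,3,4,5}}
  π1 = {{0},{1,2},{3},{4},{5}}
stable after 2 split(s): 5 block(s)
[1]={1,2}  [2]={1,2}

Answer: BISIMILAR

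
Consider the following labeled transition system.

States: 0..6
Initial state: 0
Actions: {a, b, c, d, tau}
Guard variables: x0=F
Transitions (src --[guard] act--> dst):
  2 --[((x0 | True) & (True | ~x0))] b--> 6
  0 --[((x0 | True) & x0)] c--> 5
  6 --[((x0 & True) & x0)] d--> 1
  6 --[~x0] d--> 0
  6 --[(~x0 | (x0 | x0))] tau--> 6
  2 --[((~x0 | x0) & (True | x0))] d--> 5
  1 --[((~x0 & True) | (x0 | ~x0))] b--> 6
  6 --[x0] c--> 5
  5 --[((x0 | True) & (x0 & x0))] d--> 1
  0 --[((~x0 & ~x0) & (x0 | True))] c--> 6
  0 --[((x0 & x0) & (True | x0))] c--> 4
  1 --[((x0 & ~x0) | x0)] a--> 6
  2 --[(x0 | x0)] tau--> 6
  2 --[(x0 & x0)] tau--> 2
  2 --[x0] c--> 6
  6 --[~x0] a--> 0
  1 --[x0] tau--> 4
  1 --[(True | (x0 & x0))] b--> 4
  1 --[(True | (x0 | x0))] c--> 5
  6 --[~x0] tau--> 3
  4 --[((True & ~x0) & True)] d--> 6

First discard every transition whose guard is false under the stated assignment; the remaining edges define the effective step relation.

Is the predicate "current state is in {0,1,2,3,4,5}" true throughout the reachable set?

Answer: INVARIANT VIOLATED at state 6

Trace:
Safe = {0,1,2,3,4,5}
R = {0,3,6}
  0: safe
  3: safe
  6: VIOLATES
counterexample path to 6: c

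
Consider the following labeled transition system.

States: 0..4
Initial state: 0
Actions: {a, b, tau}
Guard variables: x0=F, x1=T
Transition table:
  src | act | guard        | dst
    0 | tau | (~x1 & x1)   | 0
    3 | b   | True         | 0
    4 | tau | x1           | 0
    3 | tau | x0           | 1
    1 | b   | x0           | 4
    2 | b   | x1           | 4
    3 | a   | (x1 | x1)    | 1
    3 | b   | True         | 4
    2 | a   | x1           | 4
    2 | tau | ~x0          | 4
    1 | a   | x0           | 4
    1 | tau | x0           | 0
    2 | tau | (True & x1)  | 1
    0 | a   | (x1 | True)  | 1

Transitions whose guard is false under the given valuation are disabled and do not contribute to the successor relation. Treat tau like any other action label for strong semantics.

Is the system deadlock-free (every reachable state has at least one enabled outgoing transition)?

Answer: DEADLOCK at state 1

Working:
R = {0,1}
  0: a→1  [deg 1]
  1: ∅  [no exit]
witness 1: a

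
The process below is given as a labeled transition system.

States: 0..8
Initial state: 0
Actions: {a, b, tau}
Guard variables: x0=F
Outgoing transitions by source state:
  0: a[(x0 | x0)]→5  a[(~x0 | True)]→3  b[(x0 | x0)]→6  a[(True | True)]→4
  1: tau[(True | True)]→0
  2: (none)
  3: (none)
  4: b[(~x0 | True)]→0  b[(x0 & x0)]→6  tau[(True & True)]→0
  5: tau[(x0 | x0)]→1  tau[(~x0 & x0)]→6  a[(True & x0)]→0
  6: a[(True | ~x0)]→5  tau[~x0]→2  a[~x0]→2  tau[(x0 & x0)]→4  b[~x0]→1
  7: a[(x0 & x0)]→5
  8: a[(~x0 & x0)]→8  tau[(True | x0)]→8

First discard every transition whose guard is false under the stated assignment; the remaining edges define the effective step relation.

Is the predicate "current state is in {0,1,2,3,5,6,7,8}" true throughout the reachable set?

Answer: INVARIANT VIOLATED at state 4

Trace:
Allowed set {0,1,2,3,5,6,7,8}
R = {0,3,4}
  0: ok
  3: ok
  4: VIOLATES
reach 4 via a — violates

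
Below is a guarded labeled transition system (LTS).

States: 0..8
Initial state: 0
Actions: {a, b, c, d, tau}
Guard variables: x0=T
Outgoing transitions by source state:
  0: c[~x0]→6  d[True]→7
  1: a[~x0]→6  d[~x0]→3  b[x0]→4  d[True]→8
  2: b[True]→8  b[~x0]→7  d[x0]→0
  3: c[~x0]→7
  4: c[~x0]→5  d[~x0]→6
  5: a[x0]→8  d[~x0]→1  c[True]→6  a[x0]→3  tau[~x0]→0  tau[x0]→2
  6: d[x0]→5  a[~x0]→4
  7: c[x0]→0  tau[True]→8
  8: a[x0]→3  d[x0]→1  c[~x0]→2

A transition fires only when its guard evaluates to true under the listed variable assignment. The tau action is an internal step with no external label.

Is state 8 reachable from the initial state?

Guard filter leaves 14 enabled edge(s).
Layer 0: {0}
Layer 1: {7}  cumulative {0,7}
Layer 2: {8}  cumulative {0,7,8}
Layer 3: {1,3}  cumulative {0,1,3,7,8}
Layer 4: {4}  cumulative {0,1,3,4,7,8}
Reachable = {0,1,3,4,7,8}
Path to 8: d·tau

Answer: REACHABLE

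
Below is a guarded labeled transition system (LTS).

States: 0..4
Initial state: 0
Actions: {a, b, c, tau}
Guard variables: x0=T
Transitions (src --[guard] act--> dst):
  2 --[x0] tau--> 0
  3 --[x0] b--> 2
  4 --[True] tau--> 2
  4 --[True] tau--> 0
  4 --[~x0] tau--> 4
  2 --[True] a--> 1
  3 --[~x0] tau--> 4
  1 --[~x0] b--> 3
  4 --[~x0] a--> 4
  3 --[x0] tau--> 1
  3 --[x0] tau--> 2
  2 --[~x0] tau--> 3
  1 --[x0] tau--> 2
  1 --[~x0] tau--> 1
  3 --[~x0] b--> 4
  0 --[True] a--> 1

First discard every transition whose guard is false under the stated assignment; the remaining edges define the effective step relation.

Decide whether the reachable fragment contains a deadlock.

R = {0,1,2}
  0: a→1  [1 exit(s)]
  1: tau→2  [1 exit(s)]
  2: a→1  tau→0  [2 exit(s)]

Answer: DEADLOCK-FREE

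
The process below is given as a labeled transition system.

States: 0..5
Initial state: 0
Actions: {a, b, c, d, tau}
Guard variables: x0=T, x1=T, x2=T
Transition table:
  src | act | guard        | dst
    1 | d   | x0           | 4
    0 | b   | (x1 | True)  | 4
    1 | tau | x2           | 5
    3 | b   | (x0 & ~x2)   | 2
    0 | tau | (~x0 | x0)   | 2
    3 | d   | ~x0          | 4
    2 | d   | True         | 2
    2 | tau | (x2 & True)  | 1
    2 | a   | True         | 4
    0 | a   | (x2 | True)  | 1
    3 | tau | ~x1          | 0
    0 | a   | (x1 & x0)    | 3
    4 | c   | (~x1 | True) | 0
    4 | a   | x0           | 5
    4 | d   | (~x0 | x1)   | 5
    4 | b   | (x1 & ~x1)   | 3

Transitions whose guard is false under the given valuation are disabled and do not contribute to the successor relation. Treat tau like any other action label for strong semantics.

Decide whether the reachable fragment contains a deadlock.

Answer: DEADLOCK at state 3

Trace:
R = {0,1,2,3,4,5}
  0: a→1  a→3  b→4  tau→2  [4 exit(s)]
  1: d→4  tau→5  [2 exit(s)]
  2: a→4  d→2  tau→1  [3 exit(s)]
  3: ∅  [no exit]
  4: a→5  c→0  d→5  [3 exit(s)]
  5: ∅  [no exit]
trace reaching 3: a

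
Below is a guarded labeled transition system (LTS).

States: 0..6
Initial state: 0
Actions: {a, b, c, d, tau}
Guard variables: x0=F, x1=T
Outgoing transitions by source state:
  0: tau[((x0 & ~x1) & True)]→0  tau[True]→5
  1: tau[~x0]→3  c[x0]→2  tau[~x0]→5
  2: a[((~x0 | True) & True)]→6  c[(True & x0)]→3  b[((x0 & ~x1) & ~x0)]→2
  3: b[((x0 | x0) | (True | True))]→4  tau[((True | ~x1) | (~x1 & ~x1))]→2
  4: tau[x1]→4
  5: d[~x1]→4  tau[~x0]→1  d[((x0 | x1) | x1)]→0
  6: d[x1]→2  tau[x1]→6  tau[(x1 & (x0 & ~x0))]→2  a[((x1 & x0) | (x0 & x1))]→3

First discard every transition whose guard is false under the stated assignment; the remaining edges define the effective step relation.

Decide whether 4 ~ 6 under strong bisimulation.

Compute ~ classes (split until stable):
  P[0] = {{0,1,2,3,4,5,6}}
  P[1] = {{0,1,4},{2},{3},{5,6}}
  P[2] = {{0},{1},{2},{3},{4},{5},{6}}
Fixed point at round 3; 7 class(es).
4∈{4}, 6∈{6}

Answer: NOT BISIMILAR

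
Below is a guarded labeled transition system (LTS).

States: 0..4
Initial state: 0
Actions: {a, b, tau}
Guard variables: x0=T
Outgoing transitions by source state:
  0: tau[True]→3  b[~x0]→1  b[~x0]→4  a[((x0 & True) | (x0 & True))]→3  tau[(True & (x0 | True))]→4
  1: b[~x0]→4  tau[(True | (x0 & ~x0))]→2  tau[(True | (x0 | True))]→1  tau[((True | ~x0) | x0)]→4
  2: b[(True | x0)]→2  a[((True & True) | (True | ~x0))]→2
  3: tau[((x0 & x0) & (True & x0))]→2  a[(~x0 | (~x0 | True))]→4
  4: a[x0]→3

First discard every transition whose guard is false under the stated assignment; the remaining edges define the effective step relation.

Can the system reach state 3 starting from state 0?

Answer: REACHABLE

Analysis:
After dropping false guards: 11 live edges.
Layer 0: {0}
Layer 1: {3,4}  now seen {0,3,4}
Layer 2: {2}  now seen {0,2,3,4}
Reach set: {0,2,3,4}
witness 3: tau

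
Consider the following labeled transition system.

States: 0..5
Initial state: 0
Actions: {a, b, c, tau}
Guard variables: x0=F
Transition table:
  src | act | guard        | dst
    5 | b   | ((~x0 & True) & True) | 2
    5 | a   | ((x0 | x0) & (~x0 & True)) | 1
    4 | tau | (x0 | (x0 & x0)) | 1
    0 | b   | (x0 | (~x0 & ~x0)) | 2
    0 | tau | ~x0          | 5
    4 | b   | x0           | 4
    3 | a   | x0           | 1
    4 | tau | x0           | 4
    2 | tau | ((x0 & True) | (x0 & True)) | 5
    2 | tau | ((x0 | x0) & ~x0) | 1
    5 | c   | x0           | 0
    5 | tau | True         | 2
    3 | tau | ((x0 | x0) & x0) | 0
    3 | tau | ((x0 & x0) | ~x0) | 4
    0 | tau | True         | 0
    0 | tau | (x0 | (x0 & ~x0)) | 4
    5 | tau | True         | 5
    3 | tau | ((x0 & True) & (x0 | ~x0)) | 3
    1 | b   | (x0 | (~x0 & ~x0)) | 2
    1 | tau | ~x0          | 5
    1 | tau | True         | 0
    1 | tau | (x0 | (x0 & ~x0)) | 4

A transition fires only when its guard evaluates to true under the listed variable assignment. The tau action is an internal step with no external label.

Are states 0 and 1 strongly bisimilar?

Bisimulation quotient by refinement:
  P[0] = {{0,1,2,3,4,5}}
  P[1] = {{0,1,5},{2,4},{3}}
  P[2] = {{0,1},{2,4},{3},{5}}
Fixed point at round 3; 4 class(es).
0∈{0,1}, 1∈{0,1}

Answer: BISIMILAR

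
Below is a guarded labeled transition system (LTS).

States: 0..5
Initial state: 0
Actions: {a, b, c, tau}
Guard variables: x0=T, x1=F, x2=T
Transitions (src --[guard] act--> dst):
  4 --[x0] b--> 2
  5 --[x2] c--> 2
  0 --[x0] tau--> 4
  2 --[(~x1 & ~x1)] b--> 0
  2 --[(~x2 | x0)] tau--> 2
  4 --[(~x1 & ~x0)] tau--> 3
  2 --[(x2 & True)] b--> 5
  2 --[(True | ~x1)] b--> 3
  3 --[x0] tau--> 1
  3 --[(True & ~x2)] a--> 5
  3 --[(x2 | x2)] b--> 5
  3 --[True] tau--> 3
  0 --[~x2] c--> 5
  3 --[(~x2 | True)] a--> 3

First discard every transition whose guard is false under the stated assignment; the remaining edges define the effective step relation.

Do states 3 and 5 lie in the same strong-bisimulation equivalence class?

Bisimulation quotient by refinement:
  π0 = {{0,1,2,3,4,5}}
  π1 = {{0},{1},{2},{3},{4},{5}}
6 equivalence class(es) (converged in 2)
3∈{3}, 5∈{5}

Answer: NOT BISIMILAR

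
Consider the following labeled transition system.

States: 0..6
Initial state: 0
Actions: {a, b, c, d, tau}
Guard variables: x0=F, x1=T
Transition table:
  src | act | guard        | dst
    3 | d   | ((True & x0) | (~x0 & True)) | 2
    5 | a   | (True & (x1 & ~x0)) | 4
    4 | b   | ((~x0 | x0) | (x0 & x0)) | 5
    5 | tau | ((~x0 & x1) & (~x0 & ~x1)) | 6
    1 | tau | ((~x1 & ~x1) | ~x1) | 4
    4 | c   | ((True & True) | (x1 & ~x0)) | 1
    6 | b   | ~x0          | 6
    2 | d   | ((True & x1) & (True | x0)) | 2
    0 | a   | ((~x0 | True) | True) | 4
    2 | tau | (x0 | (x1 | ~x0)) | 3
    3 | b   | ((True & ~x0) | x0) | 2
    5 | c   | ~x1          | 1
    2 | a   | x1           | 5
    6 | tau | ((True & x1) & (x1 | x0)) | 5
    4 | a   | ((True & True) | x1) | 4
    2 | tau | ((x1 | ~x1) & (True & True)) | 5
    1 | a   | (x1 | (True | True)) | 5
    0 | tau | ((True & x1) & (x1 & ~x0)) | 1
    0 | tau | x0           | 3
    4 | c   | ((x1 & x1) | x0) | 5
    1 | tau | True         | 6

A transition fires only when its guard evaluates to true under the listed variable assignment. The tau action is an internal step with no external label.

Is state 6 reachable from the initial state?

17 transition(s) survive guard evaluation.
Layer 0: {0}
Layer 1: {1,4}  now seen {0,1,4}
Layer 2: {5,6}  now seen {0,1,4,5,6}
Reach set: {0,1,4,5,6}
witness 6: tau·tau

Answer: REACHABLE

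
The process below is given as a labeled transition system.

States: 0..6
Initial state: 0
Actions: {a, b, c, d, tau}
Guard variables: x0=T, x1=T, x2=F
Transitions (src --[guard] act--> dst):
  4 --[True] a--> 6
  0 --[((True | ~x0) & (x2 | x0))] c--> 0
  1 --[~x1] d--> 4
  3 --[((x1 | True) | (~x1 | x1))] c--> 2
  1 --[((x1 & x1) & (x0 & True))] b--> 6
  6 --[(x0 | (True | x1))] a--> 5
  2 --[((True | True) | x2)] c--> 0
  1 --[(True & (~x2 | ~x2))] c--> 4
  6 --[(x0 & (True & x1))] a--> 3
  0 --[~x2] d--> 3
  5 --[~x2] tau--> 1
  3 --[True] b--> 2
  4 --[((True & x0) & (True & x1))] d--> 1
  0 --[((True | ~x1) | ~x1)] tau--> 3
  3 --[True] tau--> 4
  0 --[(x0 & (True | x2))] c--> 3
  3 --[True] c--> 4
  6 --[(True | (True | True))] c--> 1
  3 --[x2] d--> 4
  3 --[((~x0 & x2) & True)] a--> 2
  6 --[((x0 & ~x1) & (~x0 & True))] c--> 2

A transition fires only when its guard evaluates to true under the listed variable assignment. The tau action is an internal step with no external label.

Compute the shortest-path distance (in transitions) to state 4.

BFS to 4:
  L0 = {0}
  L1 = {3}
  L2 = {2,4}
depth(4)=2, e.g. c·c

Answer: 2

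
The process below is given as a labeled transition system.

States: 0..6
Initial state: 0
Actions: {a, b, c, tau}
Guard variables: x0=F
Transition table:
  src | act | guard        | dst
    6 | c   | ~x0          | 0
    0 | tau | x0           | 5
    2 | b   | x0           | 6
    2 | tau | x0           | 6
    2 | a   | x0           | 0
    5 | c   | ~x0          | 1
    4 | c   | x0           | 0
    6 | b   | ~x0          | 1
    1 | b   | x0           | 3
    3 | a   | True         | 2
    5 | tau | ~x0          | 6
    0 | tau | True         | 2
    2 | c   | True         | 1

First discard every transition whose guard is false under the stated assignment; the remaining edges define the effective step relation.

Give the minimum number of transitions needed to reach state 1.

Answer: 2

Working:
Breadth-first toward 1:
  Layer 0: {0}
  Layer 1: {2}
  Layer 2: {1}
depth(1)=2, e.g. tau·c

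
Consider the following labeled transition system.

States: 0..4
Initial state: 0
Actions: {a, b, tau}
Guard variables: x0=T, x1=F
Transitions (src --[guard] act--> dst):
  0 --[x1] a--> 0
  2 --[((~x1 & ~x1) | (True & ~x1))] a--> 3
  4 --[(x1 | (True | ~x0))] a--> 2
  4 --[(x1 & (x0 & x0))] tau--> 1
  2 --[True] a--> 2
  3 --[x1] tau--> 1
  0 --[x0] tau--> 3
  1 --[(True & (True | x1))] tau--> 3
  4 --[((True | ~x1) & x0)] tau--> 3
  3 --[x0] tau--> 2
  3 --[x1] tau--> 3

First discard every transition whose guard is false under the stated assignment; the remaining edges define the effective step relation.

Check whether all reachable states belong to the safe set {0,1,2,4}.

Inv-set: {0,1,2,4}
Reachable = {0,2,3}
  0: ok
  2: ok
  3: ✗ unsafe
counterexample path to 3: tau

Answer: INVARIANT VIOLATED at state 3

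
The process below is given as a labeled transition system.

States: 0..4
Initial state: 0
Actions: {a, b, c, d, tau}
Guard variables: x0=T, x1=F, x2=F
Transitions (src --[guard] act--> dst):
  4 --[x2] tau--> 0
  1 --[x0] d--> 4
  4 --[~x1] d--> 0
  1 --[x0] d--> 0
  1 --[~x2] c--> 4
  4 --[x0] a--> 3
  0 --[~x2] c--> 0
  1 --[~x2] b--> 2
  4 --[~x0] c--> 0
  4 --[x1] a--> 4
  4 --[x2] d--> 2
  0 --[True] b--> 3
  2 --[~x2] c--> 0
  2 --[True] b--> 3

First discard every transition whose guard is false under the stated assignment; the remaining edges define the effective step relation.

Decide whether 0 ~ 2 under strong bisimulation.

Answer: BISIMILAR

Analysis:
Refine partition for ~:
  π0 = {{0,1,2,3,4}}
  π1 = {{0,2},{1},{3},{4}}
4 equivalence class(es) (converged in 2)
0∈{0,2}, 2∈{0,2}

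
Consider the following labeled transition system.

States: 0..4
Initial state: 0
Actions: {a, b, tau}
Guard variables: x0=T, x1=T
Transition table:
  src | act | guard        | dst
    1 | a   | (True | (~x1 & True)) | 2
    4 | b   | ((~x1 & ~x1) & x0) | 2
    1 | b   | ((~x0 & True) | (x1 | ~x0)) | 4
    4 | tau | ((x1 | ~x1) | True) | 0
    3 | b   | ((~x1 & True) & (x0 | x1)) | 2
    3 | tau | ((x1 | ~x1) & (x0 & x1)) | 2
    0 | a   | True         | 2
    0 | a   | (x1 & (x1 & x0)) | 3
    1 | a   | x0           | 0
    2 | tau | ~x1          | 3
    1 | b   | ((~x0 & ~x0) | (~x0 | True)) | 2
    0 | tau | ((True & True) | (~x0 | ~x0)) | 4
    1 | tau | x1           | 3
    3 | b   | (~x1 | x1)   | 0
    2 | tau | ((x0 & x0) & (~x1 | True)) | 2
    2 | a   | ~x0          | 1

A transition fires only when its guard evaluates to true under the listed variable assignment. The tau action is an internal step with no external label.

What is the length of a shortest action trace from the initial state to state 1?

Answer: UNREACHABLE

Analysis:
Breadth-first toward 1:
  Layer 0: {0}
  Layer 1: {2,3,4}
1 never appears.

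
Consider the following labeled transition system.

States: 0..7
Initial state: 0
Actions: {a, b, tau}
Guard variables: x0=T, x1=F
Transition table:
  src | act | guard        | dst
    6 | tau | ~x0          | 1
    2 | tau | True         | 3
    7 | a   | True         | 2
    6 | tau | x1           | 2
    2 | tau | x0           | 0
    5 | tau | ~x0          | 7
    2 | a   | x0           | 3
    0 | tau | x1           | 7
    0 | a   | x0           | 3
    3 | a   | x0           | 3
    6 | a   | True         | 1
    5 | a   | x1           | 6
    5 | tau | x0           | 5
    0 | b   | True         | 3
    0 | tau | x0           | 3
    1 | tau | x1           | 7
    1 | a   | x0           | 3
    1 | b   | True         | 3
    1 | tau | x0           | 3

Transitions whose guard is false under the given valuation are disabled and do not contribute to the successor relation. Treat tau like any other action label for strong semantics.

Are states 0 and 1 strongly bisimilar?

Answer: BISIMILAR

Analysis:
Compute ~ classes (split until stable):
  round 0: {{0,1,2,3,4,5,6,7}}
  round 1: {{0,1},{2},{3,6,7},{4},{5}}
  round 2: {{0,1},{2},{3},{4},{5},{6},{7}}
7 equivalence class(es) (converged in 3)
[0]={0,1}  [1]={0,1}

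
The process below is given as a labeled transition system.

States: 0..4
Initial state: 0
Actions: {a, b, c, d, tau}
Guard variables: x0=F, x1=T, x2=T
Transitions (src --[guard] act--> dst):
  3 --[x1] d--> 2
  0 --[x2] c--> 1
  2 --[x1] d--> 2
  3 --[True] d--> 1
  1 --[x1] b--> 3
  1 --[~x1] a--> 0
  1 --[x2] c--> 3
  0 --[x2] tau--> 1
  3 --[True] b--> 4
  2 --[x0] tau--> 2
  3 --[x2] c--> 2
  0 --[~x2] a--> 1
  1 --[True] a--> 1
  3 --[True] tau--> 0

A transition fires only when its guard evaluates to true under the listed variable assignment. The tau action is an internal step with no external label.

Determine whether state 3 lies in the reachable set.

Guard filter leaves 11 enabled edge(s).
L0 = {0}
L1 = {1}  cumulative {0,1}
L2 = {3}  cumulative {0,1,3}
L3 = {2,4}  cumulative {0,1,2,3,4}
Reach set: {0,1,2,3,4}
Path to 3: c·b

Answer: REACHABLE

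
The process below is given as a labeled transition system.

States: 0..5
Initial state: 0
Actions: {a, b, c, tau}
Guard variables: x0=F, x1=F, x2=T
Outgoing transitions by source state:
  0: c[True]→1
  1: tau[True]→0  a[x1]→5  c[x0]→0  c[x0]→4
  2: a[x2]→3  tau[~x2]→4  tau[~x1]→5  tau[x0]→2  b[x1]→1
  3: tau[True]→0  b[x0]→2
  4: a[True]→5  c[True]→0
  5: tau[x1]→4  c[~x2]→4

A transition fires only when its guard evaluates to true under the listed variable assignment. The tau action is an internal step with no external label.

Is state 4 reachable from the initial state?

Guard filter leaves 7 enabled edge(s).
L0 = {0}
L1 = {1}  total {0,1}
Reach set: {0,1}

Answer: UNREACHABLE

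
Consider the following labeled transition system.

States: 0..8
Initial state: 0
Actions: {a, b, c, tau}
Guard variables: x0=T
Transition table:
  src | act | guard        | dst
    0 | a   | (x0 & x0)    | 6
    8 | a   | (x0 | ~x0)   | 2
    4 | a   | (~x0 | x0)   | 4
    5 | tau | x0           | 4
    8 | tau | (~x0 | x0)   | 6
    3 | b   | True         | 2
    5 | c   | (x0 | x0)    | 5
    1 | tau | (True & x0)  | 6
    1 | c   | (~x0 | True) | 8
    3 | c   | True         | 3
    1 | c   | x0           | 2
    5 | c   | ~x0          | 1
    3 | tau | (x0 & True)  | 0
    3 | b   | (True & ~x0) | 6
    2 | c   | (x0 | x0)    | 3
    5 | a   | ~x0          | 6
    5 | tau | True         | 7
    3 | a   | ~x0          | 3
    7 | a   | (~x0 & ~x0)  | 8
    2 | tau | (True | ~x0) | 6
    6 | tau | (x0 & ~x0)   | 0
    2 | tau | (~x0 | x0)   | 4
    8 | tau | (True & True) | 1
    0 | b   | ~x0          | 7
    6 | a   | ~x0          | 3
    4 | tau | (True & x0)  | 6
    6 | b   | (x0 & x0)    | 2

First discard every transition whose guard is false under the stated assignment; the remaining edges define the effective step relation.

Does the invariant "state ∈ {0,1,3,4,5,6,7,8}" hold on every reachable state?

Safe = {0,1,3,4,5,6,7,8}
Reachable = {0,2,3,4,6}
  0: ok
  2: VIOLATES
  3: ok
  4: ok
  6: ok
witness against invariant: a·b → 2

Answer: INVARIANT VIOLATED at state 2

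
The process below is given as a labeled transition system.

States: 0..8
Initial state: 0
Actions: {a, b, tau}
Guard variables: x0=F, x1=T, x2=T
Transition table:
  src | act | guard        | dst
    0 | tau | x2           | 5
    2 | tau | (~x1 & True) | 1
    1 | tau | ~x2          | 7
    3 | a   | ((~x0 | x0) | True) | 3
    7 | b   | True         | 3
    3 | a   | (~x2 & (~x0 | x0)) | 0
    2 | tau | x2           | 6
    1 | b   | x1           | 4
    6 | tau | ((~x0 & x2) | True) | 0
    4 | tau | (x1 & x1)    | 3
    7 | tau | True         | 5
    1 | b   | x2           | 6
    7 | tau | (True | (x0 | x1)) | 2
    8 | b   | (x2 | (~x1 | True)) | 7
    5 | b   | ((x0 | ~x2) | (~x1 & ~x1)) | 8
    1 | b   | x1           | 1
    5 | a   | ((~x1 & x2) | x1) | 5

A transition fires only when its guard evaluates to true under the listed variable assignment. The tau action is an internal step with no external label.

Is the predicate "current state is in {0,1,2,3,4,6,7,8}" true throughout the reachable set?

Answer: INVARIANT VIOLATED at state 5

Trace:
Allowed set {0,1,2,3,4,6,7,8}
Reachable = {0,5}
  0: safe
  5: outside
counterexample path to 5: tau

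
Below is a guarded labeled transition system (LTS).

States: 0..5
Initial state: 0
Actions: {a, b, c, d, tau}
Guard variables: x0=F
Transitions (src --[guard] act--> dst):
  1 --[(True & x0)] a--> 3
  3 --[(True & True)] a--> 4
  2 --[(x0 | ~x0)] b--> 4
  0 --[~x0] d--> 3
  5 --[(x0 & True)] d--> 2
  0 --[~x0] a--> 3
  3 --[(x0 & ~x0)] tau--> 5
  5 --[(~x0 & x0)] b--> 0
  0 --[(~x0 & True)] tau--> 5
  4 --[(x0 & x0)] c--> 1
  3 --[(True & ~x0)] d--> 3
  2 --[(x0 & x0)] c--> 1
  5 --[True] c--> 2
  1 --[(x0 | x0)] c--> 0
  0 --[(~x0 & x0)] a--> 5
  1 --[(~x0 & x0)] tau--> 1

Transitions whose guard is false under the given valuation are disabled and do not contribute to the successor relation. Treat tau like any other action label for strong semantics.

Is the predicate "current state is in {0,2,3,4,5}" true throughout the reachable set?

Inv-set: {0,2,3,4,5}
Reachable = {0,2,3,4,5}
  0: safe
  2: safe
  3: safe
  4: safe
  5: safe

Answer: INVARIANT HOLDS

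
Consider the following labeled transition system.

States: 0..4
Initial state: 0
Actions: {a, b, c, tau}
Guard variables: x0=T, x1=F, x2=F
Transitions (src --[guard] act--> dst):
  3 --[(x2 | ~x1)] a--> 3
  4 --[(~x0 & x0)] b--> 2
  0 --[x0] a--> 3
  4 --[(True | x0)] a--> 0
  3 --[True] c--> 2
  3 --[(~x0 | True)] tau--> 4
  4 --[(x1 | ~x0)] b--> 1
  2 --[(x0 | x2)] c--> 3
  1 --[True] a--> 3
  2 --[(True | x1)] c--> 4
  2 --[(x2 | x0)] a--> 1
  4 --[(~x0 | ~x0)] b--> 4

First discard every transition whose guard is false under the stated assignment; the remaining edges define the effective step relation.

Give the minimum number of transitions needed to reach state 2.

Breadth-first toward 2:
  L0 = {0}
  L1 = {3}
  L2 = {2,4}
2 enters at depth 2; path a·c

Answer: 2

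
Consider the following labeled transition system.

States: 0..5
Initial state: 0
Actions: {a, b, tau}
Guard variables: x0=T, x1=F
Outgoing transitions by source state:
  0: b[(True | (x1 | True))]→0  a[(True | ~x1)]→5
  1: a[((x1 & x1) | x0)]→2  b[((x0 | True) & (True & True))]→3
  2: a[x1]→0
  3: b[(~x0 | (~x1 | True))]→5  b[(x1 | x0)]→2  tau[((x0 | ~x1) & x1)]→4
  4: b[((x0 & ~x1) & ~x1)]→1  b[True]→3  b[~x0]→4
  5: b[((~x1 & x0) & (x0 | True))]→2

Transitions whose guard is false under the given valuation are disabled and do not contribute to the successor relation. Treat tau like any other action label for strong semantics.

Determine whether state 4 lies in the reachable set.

Guard filter leaves 9 enabled edge(s).
Layer 0: {0}
Layer 1: {5}  total {0,5}
Layer 2: {2}  total {0,2,5}
Reach set: {0,2,5}

Answer: UNREACHABLE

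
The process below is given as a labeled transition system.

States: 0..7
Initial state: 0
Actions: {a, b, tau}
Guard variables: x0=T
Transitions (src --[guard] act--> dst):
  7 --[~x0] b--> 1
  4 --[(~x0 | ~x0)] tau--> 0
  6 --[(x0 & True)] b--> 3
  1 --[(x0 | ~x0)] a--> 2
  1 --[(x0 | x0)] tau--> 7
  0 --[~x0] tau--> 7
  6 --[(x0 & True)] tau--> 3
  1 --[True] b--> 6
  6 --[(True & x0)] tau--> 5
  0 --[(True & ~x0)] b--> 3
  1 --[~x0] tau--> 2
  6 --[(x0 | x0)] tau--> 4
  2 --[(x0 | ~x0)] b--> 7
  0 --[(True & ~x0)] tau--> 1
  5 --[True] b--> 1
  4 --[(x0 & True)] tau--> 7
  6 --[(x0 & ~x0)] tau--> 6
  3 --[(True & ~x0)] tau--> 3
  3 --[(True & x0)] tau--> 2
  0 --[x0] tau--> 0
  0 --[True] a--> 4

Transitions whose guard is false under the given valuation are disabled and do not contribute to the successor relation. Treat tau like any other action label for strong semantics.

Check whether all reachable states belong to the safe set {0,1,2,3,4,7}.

Answer: INVARIANT HOLDS

Working:
Allowed set {0,1,2,3,4,7}
Reachable = {0,4,7}
  0: safe
  4: safe
  7: safe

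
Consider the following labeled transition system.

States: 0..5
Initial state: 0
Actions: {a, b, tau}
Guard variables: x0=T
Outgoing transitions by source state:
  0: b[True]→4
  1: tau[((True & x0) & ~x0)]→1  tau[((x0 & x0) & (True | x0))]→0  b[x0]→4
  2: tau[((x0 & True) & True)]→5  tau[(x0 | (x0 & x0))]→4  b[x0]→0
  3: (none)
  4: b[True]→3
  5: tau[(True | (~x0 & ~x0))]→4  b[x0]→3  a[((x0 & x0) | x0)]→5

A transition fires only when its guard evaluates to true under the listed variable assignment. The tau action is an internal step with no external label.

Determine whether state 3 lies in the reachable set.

After dropping false guards: 10 live edges.
depth 0: {0}
depth 1: {4}  cumulative {0,4}
depth 2: {3}  cumulative {0,3,4}
Reach set: {0,3,4}
Path to 3: b·b

Answer: REACHABLE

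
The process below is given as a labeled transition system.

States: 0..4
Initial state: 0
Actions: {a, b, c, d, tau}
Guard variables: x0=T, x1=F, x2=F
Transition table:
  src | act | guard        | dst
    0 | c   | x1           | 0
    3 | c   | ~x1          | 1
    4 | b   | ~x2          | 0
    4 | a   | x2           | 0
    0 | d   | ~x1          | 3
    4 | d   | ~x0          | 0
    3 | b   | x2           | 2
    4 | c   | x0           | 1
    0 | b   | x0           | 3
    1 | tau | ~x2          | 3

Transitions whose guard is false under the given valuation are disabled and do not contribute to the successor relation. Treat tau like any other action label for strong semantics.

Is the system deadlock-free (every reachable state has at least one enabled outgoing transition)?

Answer: DEADLOCK-FREE

Working:
Reachable = {0,1,3}
  0: b→3  d→3  [2 exit(s)]
  1: tau→3  [1 exit(s)]
  3: c→1  [1 exit(s)]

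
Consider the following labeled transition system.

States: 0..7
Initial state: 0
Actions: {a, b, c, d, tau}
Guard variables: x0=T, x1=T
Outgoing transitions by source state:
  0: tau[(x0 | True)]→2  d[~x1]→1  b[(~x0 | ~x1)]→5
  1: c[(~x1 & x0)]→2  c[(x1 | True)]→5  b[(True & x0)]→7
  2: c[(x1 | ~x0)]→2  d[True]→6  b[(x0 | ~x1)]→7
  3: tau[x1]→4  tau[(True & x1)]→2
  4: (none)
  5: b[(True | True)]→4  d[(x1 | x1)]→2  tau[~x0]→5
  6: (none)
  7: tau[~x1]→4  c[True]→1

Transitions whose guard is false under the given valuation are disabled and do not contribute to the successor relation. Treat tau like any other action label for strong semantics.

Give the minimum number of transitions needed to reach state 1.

Layered search for 1:
  L0 = {0}
  L1 = {2}
  L2 = {6,7}
  L3 = {1}
depth(1)=3, e.g. tau·b·c

Answer: 3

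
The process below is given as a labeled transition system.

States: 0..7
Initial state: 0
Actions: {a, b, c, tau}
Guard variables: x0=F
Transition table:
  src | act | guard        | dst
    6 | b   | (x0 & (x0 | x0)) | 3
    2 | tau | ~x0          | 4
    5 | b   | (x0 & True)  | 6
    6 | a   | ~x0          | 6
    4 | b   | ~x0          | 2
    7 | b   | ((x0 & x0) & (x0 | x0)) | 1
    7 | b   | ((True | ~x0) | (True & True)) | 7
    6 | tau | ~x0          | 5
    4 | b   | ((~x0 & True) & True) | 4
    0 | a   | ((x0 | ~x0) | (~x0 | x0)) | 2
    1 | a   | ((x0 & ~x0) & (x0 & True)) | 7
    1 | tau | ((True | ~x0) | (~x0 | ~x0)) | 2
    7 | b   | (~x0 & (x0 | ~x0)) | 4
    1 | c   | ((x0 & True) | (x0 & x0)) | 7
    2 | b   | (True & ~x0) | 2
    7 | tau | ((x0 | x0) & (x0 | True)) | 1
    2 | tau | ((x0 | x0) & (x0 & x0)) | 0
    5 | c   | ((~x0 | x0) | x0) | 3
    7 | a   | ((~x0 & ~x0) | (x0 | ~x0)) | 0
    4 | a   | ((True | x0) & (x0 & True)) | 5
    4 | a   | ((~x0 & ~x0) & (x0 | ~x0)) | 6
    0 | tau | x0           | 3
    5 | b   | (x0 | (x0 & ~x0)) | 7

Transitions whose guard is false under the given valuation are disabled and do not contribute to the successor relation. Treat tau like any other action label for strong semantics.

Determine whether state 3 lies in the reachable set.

13 transition(s) survive guard evaluation.
Layer 0: {0}
Layer 1: {2}  cumulative {0,2}
Layer 2: {4}  cumulative {0,2,4}
Layer 3: {6}  cumulative {0,2,4,6}
Layer 4: {5}  cumulative {0,2,4,5,6}
Layer 5: {3}  cumulative {0,2,3,4,5,6}
Reach set: {0,2,3,4,5,6}
witness 3: a·tau·a·tau·c

Answer: REACHABLE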